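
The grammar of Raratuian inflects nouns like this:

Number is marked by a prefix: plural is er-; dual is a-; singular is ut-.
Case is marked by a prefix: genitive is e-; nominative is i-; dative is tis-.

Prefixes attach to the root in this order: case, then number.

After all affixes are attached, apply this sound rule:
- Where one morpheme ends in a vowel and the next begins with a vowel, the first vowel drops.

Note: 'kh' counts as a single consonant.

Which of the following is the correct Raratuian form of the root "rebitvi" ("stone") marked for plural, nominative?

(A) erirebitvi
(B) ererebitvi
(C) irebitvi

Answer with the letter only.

Attach case nominative i- → irebitvi.
Attach number plural er- → erirebitvi.
Vowel deletion: no change.
So the correct form is erirebitvi, option (A).
(C) irebitvi is wrong: it uses dual instead of plural for number.
(B) ererebitvi is wrong: it uses genitive instead of nominative for case.

A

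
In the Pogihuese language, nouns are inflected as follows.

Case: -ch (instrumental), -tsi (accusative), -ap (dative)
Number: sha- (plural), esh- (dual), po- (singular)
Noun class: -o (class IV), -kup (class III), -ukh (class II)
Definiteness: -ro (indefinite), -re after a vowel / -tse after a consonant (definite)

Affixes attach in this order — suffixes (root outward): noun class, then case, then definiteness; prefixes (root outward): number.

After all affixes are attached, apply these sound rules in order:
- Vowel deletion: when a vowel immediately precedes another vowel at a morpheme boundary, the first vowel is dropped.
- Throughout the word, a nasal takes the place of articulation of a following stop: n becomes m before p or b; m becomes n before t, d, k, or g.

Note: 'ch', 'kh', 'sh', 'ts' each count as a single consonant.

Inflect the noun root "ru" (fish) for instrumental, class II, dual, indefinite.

Attach noun class class II -ukh → ruukh.
Attach number dual esh- → eshruukh.
Attach case instrumental -ch → eshruukhch.
Attach definiteness indefinite -ro → eshruukhchro.
Apply vowel deletion: eshruukhchro → eshrukhchro.
Nasal assimilation: no change.

eshrukhchro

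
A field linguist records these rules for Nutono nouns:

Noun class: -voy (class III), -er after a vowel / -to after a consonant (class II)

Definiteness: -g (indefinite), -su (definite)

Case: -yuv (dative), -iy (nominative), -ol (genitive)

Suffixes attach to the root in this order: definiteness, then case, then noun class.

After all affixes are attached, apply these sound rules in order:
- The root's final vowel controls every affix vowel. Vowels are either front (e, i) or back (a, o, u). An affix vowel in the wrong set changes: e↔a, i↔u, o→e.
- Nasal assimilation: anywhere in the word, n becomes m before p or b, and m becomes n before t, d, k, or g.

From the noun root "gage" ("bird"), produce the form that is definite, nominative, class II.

gagesiiyte

Attach definiteness definite -su → gagesu.
Attach case nominative -iy → gagesuiy.
Attach noun class class II -to (after consonant 'y') → gagesuiyto.
Apply vowel harmony: gagesuiyto → gagesiiyte.
Nasal assimilation: no change.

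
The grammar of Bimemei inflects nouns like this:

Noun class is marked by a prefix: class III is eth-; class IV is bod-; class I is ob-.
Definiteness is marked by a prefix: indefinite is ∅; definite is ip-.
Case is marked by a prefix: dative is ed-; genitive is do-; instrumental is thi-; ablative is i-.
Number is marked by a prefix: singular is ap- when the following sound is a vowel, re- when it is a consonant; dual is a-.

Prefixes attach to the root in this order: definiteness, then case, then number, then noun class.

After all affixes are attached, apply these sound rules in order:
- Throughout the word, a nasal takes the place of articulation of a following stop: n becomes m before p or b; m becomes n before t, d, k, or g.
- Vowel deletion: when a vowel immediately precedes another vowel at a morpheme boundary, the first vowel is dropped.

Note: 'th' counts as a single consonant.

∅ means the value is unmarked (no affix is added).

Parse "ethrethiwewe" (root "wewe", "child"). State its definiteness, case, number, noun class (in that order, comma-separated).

indefinite, instrumental, singular, class III

Segment: eth-re-thi-wewe.
definiteness: ∅ → indefinite.
case: thi- → instrumental.
number: ap/re- → singular.
noun class: eth- → class III.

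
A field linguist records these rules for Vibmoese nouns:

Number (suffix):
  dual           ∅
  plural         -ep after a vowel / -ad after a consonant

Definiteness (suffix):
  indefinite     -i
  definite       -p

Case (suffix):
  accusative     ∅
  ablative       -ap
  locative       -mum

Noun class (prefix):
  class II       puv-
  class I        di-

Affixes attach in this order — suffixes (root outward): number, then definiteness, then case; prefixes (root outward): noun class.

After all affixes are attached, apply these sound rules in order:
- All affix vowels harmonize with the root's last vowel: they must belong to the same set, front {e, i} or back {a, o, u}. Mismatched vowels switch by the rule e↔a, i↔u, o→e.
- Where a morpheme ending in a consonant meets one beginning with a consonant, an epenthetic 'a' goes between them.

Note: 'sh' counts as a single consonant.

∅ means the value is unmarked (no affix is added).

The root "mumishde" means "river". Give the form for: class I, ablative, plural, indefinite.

dimumishdeepiep

Attach noun class class I di- → dimumishde.
Attach number plural -ep (after vowel 'e') → dimumishdeep.
Attach definiteness indefinite -i → dimumishdeepi.
Attach case ablative -ap → dimumishdeepiap.
Apply vowel harmony: dimumishdeepiap → dimumishdeepiep.
Epenthesis: no change.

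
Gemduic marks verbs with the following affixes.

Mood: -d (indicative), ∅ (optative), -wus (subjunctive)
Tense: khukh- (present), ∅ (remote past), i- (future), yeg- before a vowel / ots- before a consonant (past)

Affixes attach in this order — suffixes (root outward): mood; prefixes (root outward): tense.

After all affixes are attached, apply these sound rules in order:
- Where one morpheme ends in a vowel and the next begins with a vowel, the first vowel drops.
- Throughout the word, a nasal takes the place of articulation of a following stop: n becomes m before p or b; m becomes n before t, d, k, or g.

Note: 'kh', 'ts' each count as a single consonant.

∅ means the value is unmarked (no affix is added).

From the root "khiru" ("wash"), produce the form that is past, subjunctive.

Attach mood subjunctive -wus → khiruwus.
Attach tense past ots- (before consonant 'kh') → otskhiruwus.
Vowel deletion: no change.
Nasal assimilation: no change.

otskhiruwus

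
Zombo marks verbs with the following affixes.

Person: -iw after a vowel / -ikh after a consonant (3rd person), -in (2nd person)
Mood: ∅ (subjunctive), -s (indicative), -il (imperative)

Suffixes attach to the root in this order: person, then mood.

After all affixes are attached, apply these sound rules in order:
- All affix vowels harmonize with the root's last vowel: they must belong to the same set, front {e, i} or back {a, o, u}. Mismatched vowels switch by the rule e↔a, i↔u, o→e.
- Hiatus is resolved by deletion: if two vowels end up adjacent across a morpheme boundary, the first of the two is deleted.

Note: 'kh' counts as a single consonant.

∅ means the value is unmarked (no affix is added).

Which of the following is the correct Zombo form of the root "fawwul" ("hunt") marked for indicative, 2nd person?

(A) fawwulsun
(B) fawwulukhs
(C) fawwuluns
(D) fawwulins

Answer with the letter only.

C

Attach person 2nd person -in → fawwulin.
Attach mood indicative -s → fawwulins.
Apply vowel harmony: fawwulins → fawwuluns.
Vowel deletion: no change.
So the correct form is fawwuluns, option (C).
(B) fawwulukhs is wrong: it uses 3rd person instead of 2nd person for person.
(D) fawwulins is wrong: it fails to apply the sound rule(s).
(A) fawwulsun is wrong: it has the affixes in the wrong order.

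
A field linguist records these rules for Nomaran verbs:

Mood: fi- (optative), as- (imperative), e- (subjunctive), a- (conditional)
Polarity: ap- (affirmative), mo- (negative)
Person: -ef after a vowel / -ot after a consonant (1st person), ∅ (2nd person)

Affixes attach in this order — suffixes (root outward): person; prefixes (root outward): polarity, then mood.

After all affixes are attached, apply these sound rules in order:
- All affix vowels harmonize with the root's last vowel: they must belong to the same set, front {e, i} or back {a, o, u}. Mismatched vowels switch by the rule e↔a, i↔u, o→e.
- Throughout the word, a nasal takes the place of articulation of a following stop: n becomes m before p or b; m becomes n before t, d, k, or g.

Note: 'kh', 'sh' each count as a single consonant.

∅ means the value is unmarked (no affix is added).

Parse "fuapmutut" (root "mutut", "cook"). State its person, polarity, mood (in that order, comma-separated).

2nd person, affirmative, optative

Segment: fi-ap-mutut.
person: ∅ → 2nd person.
polarity: ap- → affirmative.
mood: fi- → optative.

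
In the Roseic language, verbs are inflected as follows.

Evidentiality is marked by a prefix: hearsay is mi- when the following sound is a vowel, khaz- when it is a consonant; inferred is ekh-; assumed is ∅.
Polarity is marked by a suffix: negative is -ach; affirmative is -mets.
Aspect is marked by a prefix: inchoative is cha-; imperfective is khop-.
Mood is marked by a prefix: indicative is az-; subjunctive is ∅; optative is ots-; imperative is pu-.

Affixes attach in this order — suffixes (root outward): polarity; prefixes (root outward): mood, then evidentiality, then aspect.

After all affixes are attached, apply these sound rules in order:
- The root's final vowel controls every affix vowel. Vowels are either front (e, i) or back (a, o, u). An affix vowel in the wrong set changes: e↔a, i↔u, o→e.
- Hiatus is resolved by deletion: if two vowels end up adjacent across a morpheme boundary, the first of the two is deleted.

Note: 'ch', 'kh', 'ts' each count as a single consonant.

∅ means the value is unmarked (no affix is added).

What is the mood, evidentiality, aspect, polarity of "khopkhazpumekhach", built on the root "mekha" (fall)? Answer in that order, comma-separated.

Segment: khop-khaz-pu-mekha-ach.
mood: pu- → imperative.
evidentiality: mi/khaz- → hearsay.
aspect: khop- → imperfective.
polarity: -ach → negative.

imperative, hearsay, imperfective, negative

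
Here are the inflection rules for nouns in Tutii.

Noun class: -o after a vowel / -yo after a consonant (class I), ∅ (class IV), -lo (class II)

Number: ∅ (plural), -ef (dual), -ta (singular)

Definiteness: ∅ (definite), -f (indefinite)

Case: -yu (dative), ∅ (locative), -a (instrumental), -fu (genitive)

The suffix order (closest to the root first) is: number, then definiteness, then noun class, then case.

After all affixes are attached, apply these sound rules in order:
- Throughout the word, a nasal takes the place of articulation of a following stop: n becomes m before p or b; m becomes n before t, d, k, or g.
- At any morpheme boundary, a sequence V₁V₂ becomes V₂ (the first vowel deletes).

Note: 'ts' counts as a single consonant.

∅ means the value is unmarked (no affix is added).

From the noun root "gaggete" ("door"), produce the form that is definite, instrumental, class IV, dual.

gaggetefa

Attach number dual -ef → gaggeteef.
definiteness = definite: zero marking, form stays gaggeteef.
noun class = class IV: zero marking, form stays gaggeteef.
Attach case instrumental -a → gaggeteefa.
Nasal assimilation: no change.
Apply vowel deletion: gaggeteefa → gaggetefa.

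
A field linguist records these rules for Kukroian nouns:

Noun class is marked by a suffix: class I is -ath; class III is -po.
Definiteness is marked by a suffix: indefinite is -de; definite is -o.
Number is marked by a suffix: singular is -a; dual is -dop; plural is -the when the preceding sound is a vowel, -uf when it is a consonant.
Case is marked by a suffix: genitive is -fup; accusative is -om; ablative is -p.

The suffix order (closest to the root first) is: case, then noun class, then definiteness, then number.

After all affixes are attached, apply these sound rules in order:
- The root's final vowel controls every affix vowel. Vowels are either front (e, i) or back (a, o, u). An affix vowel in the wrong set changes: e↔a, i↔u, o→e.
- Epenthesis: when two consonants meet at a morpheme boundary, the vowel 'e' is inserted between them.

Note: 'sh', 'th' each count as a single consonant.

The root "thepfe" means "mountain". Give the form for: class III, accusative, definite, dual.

thepfeemepeedep

Attach case accusative -om → thepfeom.
Attach noun class class III -po → thepfeompo.
Attach definiteness definite -o → thepfeompoo.
Attach number dual -dop → thepfeompoodop.
Apply vowel harmony: thepfeompoodop → thepfeempeedep.
Apply epenthesis: thepfeempeedep → thepfeemepeedep.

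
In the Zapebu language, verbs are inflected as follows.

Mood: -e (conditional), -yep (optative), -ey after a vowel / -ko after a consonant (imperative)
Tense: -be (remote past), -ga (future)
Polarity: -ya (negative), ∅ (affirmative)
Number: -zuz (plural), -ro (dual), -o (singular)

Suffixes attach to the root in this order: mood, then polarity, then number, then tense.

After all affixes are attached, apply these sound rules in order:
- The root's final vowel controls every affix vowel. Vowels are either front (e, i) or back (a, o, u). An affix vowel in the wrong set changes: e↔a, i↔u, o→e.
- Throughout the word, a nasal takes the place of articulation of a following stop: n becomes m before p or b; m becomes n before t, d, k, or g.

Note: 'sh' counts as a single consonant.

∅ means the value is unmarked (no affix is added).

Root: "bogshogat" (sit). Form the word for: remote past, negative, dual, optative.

bogshogatyapyaroba

Attach mood optative -yep → bogshogatyep.
Attach polarity negative -ya → bogshogatyepya.
Attach number dual -ro → bogshogatyepyaro.
Attach tense remote past -be → bogshogatyepyarobe.
Apply vowel harmony: bogshogatyepyarobe → bogshogatyapyaroba.
Nasal assimilation: no change.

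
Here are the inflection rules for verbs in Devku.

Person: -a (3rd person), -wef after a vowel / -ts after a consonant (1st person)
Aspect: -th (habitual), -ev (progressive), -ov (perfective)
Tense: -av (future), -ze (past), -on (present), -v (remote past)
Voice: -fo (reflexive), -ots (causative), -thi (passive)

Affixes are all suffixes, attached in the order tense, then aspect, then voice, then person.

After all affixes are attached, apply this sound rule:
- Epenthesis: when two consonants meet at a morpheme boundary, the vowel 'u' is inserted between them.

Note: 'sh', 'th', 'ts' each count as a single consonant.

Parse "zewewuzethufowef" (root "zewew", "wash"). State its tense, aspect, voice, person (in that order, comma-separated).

past, habitual, reflexive, 1st person

Segment: zewew-ze-th-fo-wef.
tense: -ze → past.
aspect: -th → habitual.
voice: -fo → reflexive.
person: -wef/ts → 1st person.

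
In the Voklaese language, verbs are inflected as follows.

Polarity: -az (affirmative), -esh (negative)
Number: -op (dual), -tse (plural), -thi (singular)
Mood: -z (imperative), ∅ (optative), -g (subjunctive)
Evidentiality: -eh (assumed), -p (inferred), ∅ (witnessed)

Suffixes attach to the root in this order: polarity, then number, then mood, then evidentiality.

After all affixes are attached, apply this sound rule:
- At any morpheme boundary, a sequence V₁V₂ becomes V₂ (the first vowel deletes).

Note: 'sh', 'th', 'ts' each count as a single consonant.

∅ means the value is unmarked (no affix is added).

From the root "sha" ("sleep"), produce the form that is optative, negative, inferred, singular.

sheshthip

Attach polarity negative -esh → shaesh.
Attach number singular -thi → shaeshthi.
mood = optative: zero marking, form stays shaeshthi.
Attach evidentiality inferred -p → shaeshthip.
Apply vowel deletion: shaeshthip → sheshthip.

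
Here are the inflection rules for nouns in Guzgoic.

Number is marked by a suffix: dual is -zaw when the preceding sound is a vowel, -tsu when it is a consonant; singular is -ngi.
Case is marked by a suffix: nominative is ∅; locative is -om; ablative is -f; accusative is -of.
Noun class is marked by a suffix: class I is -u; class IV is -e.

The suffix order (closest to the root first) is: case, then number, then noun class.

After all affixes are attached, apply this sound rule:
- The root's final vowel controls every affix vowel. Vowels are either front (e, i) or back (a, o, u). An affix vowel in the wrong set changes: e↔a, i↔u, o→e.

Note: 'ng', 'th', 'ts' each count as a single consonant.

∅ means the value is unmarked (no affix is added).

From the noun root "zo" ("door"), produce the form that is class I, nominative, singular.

zonguu

case = nominative: zero marking, form stays zo.
Attach number singular -ngi → zongi.
Attach noun class class I -u → zongiu.
Apply vowel harmony: zongiu → zonguu.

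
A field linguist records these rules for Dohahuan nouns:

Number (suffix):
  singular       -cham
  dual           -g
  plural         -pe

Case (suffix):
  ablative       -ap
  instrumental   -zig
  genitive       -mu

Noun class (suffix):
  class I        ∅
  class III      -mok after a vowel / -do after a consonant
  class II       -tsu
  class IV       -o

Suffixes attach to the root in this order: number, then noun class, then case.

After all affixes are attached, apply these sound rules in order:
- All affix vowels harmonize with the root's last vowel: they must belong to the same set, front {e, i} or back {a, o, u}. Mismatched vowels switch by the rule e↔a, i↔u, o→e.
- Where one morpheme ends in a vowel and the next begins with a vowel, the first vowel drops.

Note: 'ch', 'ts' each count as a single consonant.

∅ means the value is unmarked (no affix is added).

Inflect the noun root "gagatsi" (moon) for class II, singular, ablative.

gagatsichemtsep

Attach number singular -cham → gagatsicham.
Attach noun class class II -tsu → gagatsichamtsu.
Attach case ablative -ap → gagatsichamtsuap.
Apply vowel harmony: gagatsichamtsuap → gagatsichemtsiep.
Apply vowel deletion: gagatsichemtsiep → gagatsichemtsep.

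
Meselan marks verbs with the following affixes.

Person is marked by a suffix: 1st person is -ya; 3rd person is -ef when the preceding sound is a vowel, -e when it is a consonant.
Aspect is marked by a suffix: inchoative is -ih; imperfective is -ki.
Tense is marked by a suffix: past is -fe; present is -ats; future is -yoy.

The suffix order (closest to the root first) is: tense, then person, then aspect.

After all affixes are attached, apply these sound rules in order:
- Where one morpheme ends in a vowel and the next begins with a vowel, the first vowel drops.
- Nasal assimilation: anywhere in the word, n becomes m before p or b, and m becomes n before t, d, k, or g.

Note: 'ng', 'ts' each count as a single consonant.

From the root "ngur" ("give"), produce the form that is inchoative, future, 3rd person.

Attach tense future -yoy → nguryoy.
Attach person 3rd person -e (after consonant 'y') → nguryoye.
Attach aspect inchoative -ih → nguryoyeih.
Apply vowel deletion: nguryoyeih → nguryoyih.
Nasal assimilation: no change.

nguryoyih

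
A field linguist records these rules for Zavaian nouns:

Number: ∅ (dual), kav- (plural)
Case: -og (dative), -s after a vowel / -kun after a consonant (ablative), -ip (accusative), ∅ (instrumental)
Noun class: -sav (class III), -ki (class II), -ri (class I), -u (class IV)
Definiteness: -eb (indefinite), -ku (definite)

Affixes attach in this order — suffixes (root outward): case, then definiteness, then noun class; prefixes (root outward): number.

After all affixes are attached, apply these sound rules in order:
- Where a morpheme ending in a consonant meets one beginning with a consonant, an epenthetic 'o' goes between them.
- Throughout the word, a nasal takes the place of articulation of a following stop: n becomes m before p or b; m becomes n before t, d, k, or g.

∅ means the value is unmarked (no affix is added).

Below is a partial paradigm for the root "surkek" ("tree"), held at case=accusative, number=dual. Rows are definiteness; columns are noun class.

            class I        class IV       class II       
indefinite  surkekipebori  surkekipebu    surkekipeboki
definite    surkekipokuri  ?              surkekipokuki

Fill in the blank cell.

surkekipokuu

Attach case accusative -ip → surkekip.
Attach definiteness definite -ku → surkekipku.
Attach noun class class IV -u → surkekipkuu.
number = dual: zero marking, form stays surkekipkuu.
Apply epenthesis: surkekipkuu → surkekipokuu.
Nasal assimilation: no change.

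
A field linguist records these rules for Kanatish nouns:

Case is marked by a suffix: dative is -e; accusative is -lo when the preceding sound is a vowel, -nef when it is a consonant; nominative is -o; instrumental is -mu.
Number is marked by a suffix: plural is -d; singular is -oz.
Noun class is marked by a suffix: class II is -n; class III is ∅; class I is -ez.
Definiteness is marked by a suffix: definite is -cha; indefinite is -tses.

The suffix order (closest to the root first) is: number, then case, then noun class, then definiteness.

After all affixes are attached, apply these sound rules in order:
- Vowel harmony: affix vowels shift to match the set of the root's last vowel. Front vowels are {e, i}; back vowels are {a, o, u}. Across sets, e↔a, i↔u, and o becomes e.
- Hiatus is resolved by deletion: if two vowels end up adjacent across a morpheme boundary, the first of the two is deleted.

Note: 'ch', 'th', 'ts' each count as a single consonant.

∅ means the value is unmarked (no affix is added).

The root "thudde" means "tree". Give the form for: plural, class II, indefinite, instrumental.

thuddedmintses

Attach number plural -d → thudded.
Attach case instrumental -mu → thuddedmu.
Attach noun class class II -n → thuddedmun.
Attach definiteness indefinite -tses → thuddedmuntses.
Apply vowel harmony: thuddedmuntses → thuddedmintses.
Vowel deletion: no change.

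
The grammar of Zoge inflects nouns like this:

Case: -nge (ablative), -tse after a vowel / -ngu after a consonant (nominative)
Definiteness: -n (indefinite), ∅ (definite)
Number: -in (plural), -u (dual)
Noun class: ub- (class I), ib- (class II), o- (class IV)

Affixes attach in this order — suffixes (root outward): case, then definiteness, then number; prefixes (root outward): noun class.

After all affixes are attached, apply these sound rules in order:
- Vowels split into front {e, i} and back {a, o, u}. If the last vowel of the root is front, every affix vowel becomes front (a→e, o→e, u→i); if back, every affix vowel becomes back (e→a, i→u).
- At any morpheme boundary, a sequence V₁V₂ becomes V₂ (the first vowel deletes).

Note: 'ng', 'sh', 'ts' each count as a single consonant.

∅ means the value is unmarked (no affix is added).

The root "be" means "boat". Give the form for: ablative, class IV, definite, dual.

ebengi

Attach case ablative -nge → benge.
definiteness = definite: zero marking, form stays benge.
Attach noun class class IV o- → obenge.
Attach number dual -u → obengeu.
Apply vowel harmony: obengeu → ebengei.
Apply vowel deletion: ebengei → ebengi.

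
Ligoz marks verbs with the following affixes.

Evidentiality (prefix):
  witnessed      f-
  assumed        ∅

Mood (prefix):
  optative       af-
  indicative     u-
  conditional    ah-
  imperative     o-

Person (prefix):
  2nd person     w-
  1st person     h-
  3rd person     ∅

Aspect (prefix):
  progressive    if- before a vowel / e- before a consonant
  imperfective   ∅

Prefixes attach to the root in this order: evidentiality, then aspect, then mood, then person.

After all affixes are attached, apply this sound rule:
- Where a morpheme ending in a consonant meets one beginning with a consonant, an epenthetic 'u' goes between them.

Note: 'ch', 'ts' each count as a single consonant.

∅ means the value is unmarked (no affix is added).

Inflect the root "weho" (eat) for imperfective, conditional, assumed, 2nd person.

wahuweho

evidentiality = assumed: zero marking, form stays weho.
aspect = imperfective: zero marking, form stays weho.
Attach mood conditional ah- → ahweho.
Attach person 2nd person w- → wahweho.
Apply epenthesis: wahweho → wahuweho.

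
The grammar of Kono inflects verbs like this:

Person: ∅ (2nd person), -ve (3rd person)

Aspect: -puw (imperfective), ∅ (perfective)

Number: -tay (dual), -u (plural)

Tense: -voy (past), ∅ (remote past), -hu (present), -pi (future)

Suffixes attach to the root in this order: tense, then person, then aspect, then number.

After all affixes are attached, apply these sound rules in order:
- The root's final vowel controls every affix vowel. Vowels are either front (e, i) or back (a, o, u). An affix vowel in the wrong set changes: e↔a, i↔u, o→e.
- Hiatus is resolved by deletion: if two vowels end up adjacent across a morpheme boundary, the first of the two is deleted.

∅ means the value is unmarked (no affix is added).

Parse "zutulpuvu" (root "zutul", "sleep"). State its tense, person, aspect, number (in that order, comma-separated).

future, 3rd person, perfective, plural

Segment: zutul-pi-ve-u.
tense: -pi → future.
person: -ve → 3rd person.
aspect: ∅ → perfective.
number: -u → plural.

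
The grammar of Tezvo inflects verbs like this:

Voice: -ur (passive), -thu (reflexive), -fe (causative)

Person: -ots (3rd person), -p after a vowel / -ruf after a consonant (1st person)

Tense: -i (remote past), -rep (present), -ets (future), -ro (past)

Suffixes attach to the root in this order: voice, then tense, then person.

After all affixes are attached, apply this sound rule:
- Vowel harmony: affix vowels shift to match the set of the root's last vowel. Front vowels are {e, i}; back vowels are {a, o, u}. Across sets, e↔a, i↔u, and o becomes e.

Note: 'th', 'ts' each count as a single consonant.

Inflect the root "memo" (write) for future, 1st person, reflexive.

Attach voice reflexive -thu → memothu.
Attach tense future -ets → memothuets.
Attach person 1st person -ruf (after consonant 'ts') → memothuetsruf.
Apply vowel harmony: memothuetsruf → memothuatsruf.

memothuatsruf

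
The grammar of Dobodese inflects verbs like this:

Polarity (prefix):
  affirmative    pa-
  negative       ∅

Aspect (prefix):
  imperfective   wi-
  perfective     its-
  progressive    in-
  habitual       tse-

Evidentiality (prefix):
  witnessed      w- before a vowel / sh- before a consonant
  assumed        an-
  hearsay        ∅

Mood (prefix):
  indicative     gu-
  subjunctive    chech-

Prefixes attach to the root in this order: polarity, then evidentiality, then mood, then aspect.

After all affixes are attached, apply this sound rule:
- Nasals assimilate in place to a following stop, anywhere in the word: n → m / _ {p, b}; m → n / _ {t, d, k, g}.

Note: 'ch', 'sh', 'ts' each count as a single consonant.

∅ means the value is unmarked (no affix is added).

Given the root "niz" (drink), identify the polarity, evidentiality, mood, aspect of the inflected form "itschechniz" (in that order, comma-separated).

Segment: its-chech-niz.
polarity: ∅ → negative.
evidentiality: ∅ → hearsay.
mood: chech- → subjunctive.
aspect: its- → perfective.

negative, hearsay, subjunctive, perfective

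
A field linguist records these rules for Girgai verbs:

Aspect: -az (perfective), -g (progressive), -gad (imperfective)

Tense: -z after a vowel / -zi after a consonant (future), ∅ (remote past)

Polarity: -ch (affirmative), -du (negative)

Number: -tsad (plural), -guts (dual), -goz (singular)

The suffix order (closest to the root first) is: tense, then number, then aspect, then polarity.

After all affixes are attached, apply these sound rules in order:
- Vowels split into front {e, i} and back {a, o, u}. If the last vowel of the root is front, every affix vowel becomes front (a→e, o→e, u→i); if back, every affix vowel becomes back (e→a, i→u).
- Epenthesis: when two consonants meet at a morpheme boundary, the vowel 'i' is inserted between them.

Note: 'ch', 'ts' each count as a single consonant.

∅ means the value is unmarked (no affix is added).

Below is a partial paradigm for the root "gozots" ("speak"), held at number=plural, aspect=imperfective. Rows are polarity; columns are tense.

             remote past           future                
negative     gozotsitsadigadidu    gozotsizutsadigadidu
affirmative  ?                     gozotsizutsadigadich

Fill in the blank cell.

gozotsitsadigadich

tense = remote past: zero marking, form stays gozots.
Attach number plural -tsad → gozotstsad.
Attach aspect imperfective -gad → gozotstsadgad.
Attach polarity affirmative -ch → gozotstsadgadch.
Vowel harmony: no change.
Apply epenthesis: gozotstsadgadch → gozotsitsadigadich.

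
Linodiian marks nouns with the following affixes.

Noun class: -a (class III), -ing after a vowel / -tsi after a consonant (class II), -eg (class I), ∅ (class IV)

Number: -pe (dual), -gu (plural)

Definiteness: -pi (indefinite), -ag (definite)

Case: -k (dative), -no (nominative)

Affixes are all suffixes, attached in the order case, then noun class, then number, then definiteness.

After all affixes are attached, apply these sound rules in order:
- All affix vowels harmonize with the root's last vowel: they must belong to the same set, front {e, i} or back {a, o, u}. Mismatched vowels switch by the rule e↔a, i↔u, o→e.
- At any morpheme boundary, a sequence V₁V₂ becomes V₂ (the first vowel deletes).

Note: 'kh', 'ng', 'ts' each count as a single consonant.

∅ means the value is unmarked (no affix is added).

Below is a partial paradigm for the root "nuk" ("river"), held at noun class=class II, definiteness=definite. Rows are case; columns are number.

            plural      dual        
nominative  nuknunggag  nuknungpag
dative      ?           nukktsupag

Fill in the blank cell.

nukktsugag

Attach case dative -k → nukk.
Attach noun class class II -tsi (after consonant 'k') → nukktsi.
Attach number plural -gu → nukktsigu.
Attach definiteness definite -ag → nukktsiguag.
Apply vowel harmony: nukktsiguag → nukktsuguag.
Apply vowel deletion: nukktsuguag → nukktsugag.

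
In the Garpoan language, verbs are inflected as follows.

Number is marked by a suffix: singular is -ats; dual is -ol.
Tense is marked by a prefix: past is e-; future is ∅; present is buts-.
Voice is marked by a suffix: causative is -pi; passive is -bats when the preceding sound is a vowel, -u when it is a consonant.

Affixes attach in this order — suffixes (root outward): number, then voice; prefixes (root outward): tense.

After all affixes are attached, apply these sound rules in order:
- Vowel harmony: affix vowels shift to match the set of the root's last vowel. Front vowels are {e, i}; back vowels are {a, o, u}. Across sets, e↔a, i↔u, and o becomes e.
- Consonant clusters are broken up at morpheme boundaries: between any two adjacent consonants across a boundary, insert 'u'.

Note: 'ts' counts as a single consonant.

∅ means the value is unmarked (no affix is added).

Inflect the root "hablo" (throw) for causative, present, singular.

butsuhabloatsupu

Attach tense present buts- → butshablo.
Attach number singular -ats → butshabloats.
Attach voice causative -pi → butshabloatspi.
Apply vowel harmony: butshabloatspi → butshabloatspu.
Apply epenthesis: butshabloatspu → butsuhabloatsupu.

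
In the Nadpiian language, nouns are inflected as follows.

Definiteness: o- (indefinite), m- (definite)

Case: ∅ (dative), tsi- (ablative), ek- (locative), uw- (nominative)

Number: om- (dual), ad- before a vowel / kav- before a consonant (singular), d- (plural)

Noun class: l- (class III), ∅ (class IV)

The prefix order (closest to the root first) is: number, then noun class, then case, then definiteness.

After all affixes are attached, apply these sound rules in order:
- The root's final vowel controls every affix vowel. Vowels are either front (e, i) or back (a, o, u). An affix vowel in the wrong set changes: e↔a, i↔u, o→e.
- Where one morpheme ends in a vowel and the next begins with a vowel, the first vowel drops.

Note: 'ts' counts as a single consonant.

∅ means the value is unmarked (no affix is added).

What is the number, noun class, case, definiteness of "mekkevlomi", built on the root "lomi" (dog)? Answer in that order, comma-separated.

singular, class IV, locative, definite

Segment: m-ek-kav-lomi.
number: ad/kav- → singular.
noun class: ∅ → class IV.
case: ek- → locative.
definiteness: m- → definite.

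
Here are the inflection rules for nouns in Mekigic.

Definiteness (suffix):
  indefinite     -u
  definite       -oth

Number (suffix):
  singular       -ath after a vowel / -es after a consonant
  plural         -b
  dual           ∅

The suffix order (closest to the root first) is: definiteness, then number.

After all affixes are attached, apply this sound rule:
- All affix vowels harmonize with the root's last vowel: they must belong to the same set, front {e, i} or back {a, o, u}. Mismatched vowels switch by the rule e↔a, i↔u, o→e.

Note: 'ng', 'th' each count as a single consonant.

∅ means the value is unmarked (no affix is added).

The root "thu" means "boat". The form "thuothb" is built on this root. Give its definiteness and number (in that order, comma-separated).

Segment: thu-oth-b.
definiteness: -oth → definite.
number: -b → plural.

definite, plural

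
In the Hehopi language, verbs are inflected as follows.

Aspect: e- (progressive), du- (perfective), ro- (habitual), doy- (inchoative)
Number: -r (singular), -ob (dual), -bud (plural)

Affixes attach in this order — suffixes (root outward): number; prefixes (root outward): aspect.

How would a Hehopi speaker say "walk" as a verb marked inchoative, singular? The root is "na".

Attach aspect inchoative doy- → doyna.
Attach number singular -r → doynar.

doynar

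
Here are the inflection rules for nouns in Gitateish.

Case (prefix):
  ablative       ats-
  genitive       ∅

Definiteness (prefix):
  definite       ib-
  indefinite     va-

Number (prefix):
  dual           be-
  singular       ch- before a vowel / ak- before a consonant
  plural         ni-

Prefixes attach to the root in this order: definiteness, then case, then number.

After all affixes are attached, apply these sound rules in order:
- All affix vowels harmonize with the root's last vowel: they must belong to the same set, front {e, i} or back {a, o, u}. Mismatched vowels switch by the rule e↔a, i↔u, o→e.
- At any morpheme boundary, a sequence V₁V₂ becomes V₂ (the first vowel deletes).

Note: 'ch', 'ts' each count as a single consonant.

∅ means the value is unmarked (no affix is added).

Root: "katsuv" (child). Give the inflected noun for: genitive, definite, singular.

chubkatsuv

Attach definiteness definite ib- → ibkatsuv.
case = genitive: zero marking, form stays ibkatsuv.
Attach number singular ch- (before vowel 'i') → chibkatsuv.
Apply vowel harmony: chibkatsuv → chubkatsuv.
Vowel deletion: no change.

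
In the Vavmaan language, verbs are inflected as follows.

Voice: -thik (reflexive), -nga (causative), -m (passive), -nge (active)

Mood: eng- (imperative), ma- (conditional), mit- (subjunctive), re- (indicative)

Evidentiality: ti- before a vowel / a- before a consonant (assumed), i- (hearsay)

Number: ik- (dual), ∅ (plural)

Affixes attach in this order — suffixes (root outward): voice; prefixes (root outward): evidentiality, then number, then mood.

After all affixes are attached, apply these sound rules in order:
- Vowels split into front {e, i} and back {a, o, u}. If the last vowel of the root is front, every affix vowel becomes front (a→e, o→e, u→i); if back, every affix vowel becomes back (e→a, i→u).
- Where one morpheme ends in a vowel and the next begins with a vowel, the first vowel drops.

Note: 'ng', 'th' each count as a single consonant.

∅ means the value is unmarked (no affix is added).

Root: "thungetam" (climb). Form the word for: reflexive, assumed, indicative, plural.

rathungetamthuk

Attach evidentiality assumed a- (before consonant 'th') → athungetam.
number = plural: zero marking, form stays athungetam.
Attach mood indicative re- → reathungetam.
Attach voice reflexive -thik → reathungetamthik.
Apply vowel harmony: reathungetamthik → raathungetamthuk.
Apply vowel deletion: raathungetamthuk → rathungetamthuk.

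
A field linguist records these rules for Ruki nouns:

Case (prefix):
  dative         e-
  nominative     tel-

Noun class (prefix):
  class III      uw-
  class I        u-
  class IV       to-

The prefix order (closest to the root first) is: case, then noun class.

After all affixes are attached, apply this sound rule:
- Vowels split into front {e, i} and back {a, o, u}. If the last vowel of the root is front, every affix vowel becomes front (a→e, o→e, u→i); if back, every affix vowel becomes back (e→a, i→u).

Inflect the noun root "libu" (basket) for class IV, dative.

Attach case dative e- → elibu.
Attach noun class class IV to- → toelibu.
Apply vowel harmony: toelibu → toalibu.

toalibu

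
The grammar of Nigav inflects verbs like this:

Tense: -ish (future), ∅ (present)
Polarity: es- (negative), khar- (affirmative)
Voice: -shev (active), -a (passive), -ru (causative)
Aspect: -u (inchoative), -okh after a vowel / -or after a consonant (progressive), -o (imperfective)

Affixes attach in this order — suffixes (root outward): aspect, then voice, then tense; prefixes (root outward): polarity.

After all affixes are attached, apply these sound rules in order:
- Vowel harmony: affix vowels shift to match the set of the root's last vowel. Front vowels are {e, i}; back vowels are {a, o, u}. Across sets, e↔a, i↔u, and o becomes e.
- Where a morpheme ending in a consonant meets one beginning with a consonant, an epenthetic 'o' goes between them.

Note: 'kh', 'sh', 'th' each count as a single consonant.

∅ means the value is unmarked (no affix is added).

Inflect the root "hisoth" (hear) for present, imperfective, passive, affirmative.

kharohisothoa

Attach aspect imperfective -o → hisotho.
Attach polarity affirmative khar- → kharhisotho.
Attach voice passive -a → kharhisothoa.
tense = present: zero marking, form stays kharhisothoa.
Vowel harmony: no change.
Apply epenthesis: kharhisothoa → kharohisothoa.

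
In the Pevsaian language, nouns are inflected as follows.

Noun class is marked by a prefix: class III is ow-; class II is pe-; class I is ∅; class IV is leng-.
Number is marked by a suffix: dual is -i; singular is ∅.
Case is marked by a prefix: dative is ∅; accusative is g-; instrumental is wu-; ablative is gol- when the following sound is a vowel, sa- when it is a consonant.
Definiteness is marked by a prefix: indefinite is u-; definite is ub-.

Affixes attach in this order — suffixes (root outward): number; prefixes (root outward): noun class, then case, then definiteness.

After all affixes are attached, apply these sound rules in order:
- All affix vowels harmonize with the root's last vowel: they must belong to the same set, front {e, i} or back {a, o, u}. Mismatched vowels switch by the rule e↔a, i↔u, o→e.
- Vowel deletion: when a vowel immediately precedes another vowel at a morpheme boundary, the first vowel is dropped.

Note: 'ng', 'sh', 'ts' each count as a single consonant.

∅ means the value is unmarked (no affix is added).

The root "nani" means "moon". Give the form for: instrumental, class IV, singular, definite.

Attach noun class class IV leng- → lengnani.
Attach case instrumental wu- → wulengnani.
Attach definiteness definite ub- → ubwulengnani.
number = singular: zero marking, form stays ubwulengnani.
Apply vowel harmony: ubwulengnani → ibwilengnani.
Vowel deletion: no change.

ibwilengnani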